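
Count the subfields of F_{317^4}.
F_{317^4} has 3 subfields

The subfields of F_{p^n} are exactly the fields F_{p^d} for d | n (each is the fixed field of the unique index-d subgroup of Gal(F_{p^n}/F_p) ≅ Z/nZ). The divisors of n = 4 are {1, 2, 4}, giving 3 subfields: F_{317^1}, F_{317^2}, F_{317^4}.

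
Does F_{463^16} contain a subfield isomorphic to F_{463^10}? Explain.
No: F_{463^10} is not a subfield of F_{463^16}

F_{p^m} embeds in F_{p^n} iff m | n. Here 10 ∤ 16 (since 16 = 1·10 + 6 with remainder 6 ≠ 0), so F_{463^10} is not a subfield of F_{463^16}. Equivalently: if it were, the tower law would give 10 = [F_{463^10}:F_463] dividing [F_{463^16}:F_463] = 16, contradiction.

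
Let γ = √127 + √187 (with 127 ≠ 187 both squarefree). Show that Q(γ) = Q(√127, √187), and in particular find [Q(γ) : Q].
[Q(γ) : Q] = 4 (equivalently, Q(γ) = Q(√127, √187))

Obviously Q(γ) ⊆ Q(√127, √187), and [Q(√127, √187):Q] = 4 (since 127, 187 are distinct squarefree integers > 1 with 23749 not a perfect square). To show equality we compute the minimal polynomial of γ. From γ = √127 + √187: γ^2 = 127 + 2√(23749) + 187 = 314 + 2√(23749), so γ^2 - 314 = 2√(23749); squaring, (γ^2 - 314)^2 = 4·23749, i.e. γ^4 - 628γ^2 + 98596 - 94996 = 0, i.e. γ^4 - 628γ^2 + 3600 = 0. So γ is a root of x^4 - 628x^2 + 3600. This polynomial is irreducible over Q: it has no rational root (each ±√127 ± √187 is irrational), and any factorization into two quadratics over Q would force √(23749) ∈ Q (pairing opposite roots) or √127, √187 ∈ Q (other pairings), all impossible. Hence [Q(γ):Q] = 4 = [Q(√127, √187):Q], so Q(γ) = Q(√127, √187).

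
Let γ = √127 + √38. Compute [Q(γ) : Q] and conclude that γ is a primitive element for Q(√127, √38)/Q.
[Q(γ) : Q] = 4 (equivalently, Q(γ) = Q(√127, √38))

Obviously Q(γ) ⊆ Q(√127, √38), and [Q(√127, √38):Q] = 4 (since 127, 38 are distinct squarefree integers > 1 with 4826 not a perfect square). To show equality we compute the minimal polynomial of γ. From γ = √127 + √38: γ^2 = 127 + 2√(4826) + 38 = 165 + 2√(4826), so γ^2 - 165 = 2√(4826); squaring, (γ^2 - 165)^2 = 4·4826, i.e. γ^4 - 330γ^2 + 27225 - 19304 = 0, i.e. γ^4 - 330γ^2 + 7921 = 0. So γ is a root of x^4 - 330x^2 + 7921. This polynomial is irreducible over Q: it has no rational root (each ±√127 ± √38 is irrational), and any factorization into two quadratics over Q would force √(4826) ∈ Q (pairing opposite roots) or √127, √38 ∈ Q (other pairings), all impossible. Hence [Q(γ):Q] = 4 = [Q(√127, √38):Q], so Q(γ) = Q(√127, √38).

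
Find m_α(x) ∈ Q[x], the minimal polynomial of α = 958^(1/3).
m_α(x) = x^3 - 958

α satisfies α^3 = 958, so x^3 - 958 annihilates α. By the rational root test, a rational root p/q (in lowest terms) of x^3 - 958 would satisfy p^3 = 958 q^3, forcing q = 1 and p^3 = 958; but 958 is not a perfect cube, contradiction. A monic cubic over Q with no rational root is irreducible (any nontrivial factorization would include a linear factor). Hence x^3 - 958 is the minimal polynomial of α, and in particular [Q(α):Q] = 3.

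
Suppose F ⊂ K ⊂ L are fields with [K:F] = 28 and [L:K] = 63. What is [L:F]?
[L:F] = 1764

The tower law says that for any tower of field extensions F ⊂ K ⊂ L with finite degrees, [L:F] = [L:K] · [K:F]. Here this gives [L:F] = 63 · 28 = 1764.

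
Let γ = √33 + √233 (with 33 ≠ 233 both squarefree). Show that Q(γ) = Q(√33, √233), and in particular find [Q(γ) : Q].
[Q(γ) : Q] = 4 (equivalently, Q(γ) = Q(√33, √233))

Obviously Q(γ) ⊆ Q(√33, √233), and [Q(√33, √233):Q] = 4 (since 33, 233 are distinct squarefree integers > 1 with 7689 not a perfect square). To show equality we compute the minimal polynomial of γ. From γ = √33 + √233: γ^2 = 33 + 2√(7689) + 233 = 266 + 2√(7689), so γ^2 - 266 = 2√(7689); squaring, (γ^2 - 266)^2 = 4·7689, i.e. γ^4 - 532γ^2 + 70756 - 30756 = 0, i.e. γ^4 - 532γ^2 + 40000 = 0. So γ is a root of x^4 - 532x^2 + 40000. This polynomial is irreducible over Q: it has no rational root (each ±√33 ± √233 is irrational), and any factorization into two quadratics over Q would force √(7689) ∈ Q (pairing opposite roots) or √33, √233 ∈ Q (other pairings), all impossible. Hence [Q(γ):Q] = 4 = [Q(√33, √233):Q], so Q(γ) = Q(√33, √233).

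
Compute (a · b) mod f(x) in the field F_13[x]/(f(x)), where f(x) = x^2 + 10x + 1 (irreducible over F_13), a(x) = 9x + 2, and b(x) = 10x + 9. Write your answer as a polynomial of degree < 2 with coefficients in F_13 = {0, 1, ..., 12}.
a · b ≡ 7x + 6 (mod f(x))

Multiply in F_13[x]: a(x)·b(x) = (9x + 2)·(10x + 9) = 12x^2 + 10x + 5. This has degree ≥ 2, so divide by f(x) over F_13: 12x^2 + 10x + 5 = (12)·(x^2 + 10x + 1) + (7x + 6). Hence a·b ≡ 7x + 6 (mod f). (F_13[x]/(f) is a field with 13^2 = 169 elements since f is irreducible of degree 2.)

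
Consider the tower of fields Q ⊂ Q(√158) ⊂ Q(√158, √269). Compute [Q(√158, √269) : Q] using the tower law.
[Q(√158, √269) : Q] = 4

[Q(√158):Q] = 2 (min poly x^2 - 158, irreducible since 158 is squarefree > 1). For the top step, suppose √269 ∈ Q(√158), say √269 = c + d√158 with c, d ∈ Q. Squaring: 269 = c^2 + 158d^2 + 2cd√158. Since √158 ∉ Q this forces 2cd = 0. If d = 0 then √269 = c ∈ Q, contradicting 269 squarefree > 1. If c = 0 then 269 = 158d^2, so 158·269 = (158d)^2 is a perfect square in Q — but 158·269 = 42502 is not a perfect square (since 158 and 269 are distinct squarefree integers). Contradiction. Hence √269 ∉ Q(√158), so x^2 - 269 stays irreducible over Q(√158) and [Q(√158, √269) : Q(√158)] = 2. By the tower law, [Q(√158, √269) : Q] = 2 · 2 = 4.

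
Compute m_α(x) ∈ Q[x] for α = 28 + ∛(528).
m_α(x) = x^3 - 84x^2 + 2352x - 22480

Set β = α - 28 = ∛(528), so β^3 = 528. Then (α - 28)^3 - 528 = 0, i.e. α is a root of g(x) = (x - 28)^3 - 528 = x^3 - 84x^2 + 2352x - 22480. Since g(x) = h(x - 28) where h(x) = x^3 - 528, and h is irreducible over Q (because 528 is not a perfect cube, so h has no rational root, and a monic cubic with no rational root is irreducible), g is also irreducible (irreducibility is preserved under the substitution x → x - 28). Hence m_α(x) = x^3 - 84x^2 + 2352x - 22480.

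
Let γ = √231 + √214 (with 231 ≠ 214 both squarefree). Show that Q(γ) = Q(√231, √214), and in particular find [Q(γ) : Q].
[Q(γ) : Q] = 4 (equivalently, Q(γ) = Q(√231, √214))

Obviously Q(γ) ⊆ Q(√231, √214), and [Q(√231, √214):Q] = 4 (since 231, 214 are distinct squarefree integers > 1 with 49434 not a perfect square). To show equality we compute the minimal polynomial of γ. From γ = √231 + √214: γ^2 = 231 + 2√(49434) + 214 = 445 + 2√(49434), so γ^2 - 445 = 2√(49434); squaring, (γ^2 - 445)^2 = 4·49434, i.e. γ^4 - 890γ^2 + 198025 - 197736 = 0, i.e. γ^4 - 890γ^2 + 289 = 0. So γ is a root of x^4 - 890x^2 + 289. This polynomial is irreducible over Q: it has no rational root (each ±√231 ± √214 is irrational), and any factorization into two quadratics over Q would force √(49434) ∈ Q (pairing opposite roots) or √231, √214 ∈ Q (other pairings), all impossible. Hence [Q(γ):Q] = 4 = [Q(√231, √214):Q], so Q(γ) = Q(√231, √214).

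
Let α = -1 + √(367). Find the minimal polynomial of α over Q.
m_α(x) = x^2 + 2x - 366

From α + 1 = √(367), squaring gives (α + 1)^2 = 367, i.e. α^2 + 2α + 1 = 367, so α^2 + 2α - 366 = 0. The discriminant of x^2 + 2x - 366 is (2)^2 - 4·(-366) = 4 + 1464 = 1468, and 4·(367) is not a perfect square in Q since 367 is squarefree and ≠ 1. Hence x^2 + 2x - 366 is irreducible over Q and is the minimal polynomial of α.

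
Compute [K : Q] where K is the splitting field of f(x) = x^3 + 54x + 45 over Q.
[K : Q] = 6

By the rational root test, any rational root of the monic integer polynomial f(x) = x^3 + 54x + 45 must be an integer dividing the constant term 45, i.e. one of ±{1, 3, 5, 9, 15, 45}. Evaluating: f(1) = 100, f(-1) = -10, f(3) = 234, f(-3) = -144, f(5) = 440, f(-5) = -350, f(9) = 1260, f(-9) = -1170, f(15) = 4230, f(-15) = -4140, f(45) = 93600, f(-45) = -93510; none is 0, so f has no rational root and is therefore irreducible over Q (a cubic with no linear factor over a field is irreducible). For an irreducible cubic, the Galois group is A_3 or S_3 according as the discriminant disc(f) = -4a^3 - 27b^2 = -4·(54)^3 - 27·(45)^2 = -684531 is or is not a square in Q. Here disc(f) = -684531 is not a perfect square in Q, so the Galois group of f over Q is not contained in A_3 and must be all of S_3. The splitting field has degree |S_3| = 6 over Q, so [K : Q] = 6.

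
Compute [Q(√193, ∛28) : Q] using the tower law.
[Q(√193, ∛28) : Q] = 6

Let L = Q(√193, ∛28). Since Q(√193) ⊂ L and [Q(√193):Q] = 2, the tower law gives 2 | [L:Q]. Likewise Q(∛28) ⊂ L with [Q(∛28):Q] = 3 (because 28 is not a perfect cube), so 3 | [L:Q]. As gcd(2,3) = 1, [L:Q] is divisible by 6. Conversely L is generated over Q by √193 and ∛28, so [L:Q] ≤ 2·3 = 6. Therefore [Q(√193, ∛28) : Q] = 6.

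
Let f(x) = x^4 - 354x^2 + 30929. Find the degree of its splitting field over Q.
[K : Q] = 4

Solving the quadratic in x^2: x^2 = (354 ± √(354^2 - 4·30929))/2 = (354 ± √1600)/2 = (354 ± 40)/2, giving x^2 = 197 or x^2 = 157. So f(x) = (x^2 - 197)(x^2 - 157) and the roots of f are ±√197, ±√157. Hence the splitting field is K = Q(√197, √157). Since 197 and 157 are distinct squarefree integers > 1, their product 30929 is not a perfect square, so √157 ∉ Q(√197). By the tower law [K:Q] = [Q(√197,√157):Q(√197)] · [Q(√197):Q] = 2 · 2 = 4.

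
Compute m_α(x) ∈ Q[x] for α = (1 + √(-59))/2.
m_α(x) = x^2 - x + 15

From 2α - 1 = √(-59), squaring gives (2α - 1)^2 = -59, i.e. 4α^2 - 4α + 1 = -59, so α^2 - α + (1 + 59)/4 = 0. Since -59 ≡ 1 (mod 4), (1 + 59)/4 = 15 ∈ Z. The polynomial x^2 - x + 15 has discriminant 1 - 4·(15) = -59, which is not a perfect square in Q (d = -59 is squarefree and ≠ 1), so x^2 - x + 15 is irreducible over Q. It is the minimal polynomial of α.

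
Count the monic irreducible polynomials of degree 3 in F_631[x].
There are 83746320 monic irreducible polynomials of degree 3 over F_631

Each element of F_{631^3} that lies in no proper subfield is a root of exactly one monic irreducible of degree 3 over F_631, and each such polynomial has 3 distinct roots in F_{631^3}. By Möbius inversion the count is N_631(3) = (1/3) Σ_{d|3} μ(3/d) · 631^d = (1/3)(μ(3)·631^1 + μ(1)·631^3) = 251238960/3 = 83746320.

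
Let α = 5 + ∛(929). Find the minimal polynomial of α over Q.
m_α(x) = x^3 - 15x^2 + 75x - 1054

Set β = α - 5 = ∛(929), so β^3 = 929. Then (α - 5)^3 - 929 = 0, i.e. α is a root of g(x) = (x - 5)^3 - 929 = x^3 - 15x^2 + 75x - 1054. Since g(x) = h(x - 5) where h(x) = x^3 - 929, and h is irreducible over Q (because 929 is not a perfect cube, so h has no rational root, and a monic cubic with no rational root is irreducible), g is also irreducible (irreducibility is preserved under the substitution x → x - 5). Hence m_α(x) = x^3 - 15x^2 + 75x - 1054.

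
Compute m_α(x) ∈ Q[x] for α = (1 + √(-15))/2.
m_α(x) = x^2 - x + 4

From 2α - 1 = √(-15), squaring gives (2α - 1)^2 = -15, i.e. 4α^2 - 4α + 1 = -15, so α^2 - α + (1 + 15)/4 = 0. Since -15 ≡ 1 (mod 4), (1 + 15)/4 = 4 ∈ Z. The polynomial x^2 - x + 4 has discriminant 1 - 4·(4) = -15, which is not a perfect square in Q (d = -15 is squarefree and ≠ 1), so x^2 - x + 4 is irreducible over Q. It is the minimal polynomial of α.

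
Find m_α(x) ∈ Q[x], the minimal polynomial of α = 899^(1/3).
m_α(x) = x^3 - 899

α satisfies α^3 = 899, so x^3 - 899 annihilates α. By the rational root test, a rational root p/q (in lowest terms) of x^3 - 899 would satisfy p^3 = 899 q^3, forcing q = 1 and p^3 = 899; but 899 is not a perfect cube, contradiction. A monic cubic over Q with no rational root is irreducible (any nontrivial factorization would include a linear factor). Hence x^3 - 899 is the minimal polynomial of α, and in particular [Q(α):Q] = 3.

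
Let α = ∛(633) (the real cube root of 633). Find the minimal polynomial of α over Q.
m_α(x) = x^3 - 633

α satisfies α^3 = 633, so x^3 - 633 annihilates α. By the rational root test, a rational root p/q (in lowest terms) of x^3 - 633 would satisfy p^3 = 633 q^3, forcing q = 1 and p^3 = 633; but 633 is not a perfect cube, contradiction. A monic cubic over Q with no rational root is irreducible (any nontrivial factorization would include a linear factor). Hence x^3 - 633 is the minimal polynomial of α, and in particular [Q(α):Q] = 3.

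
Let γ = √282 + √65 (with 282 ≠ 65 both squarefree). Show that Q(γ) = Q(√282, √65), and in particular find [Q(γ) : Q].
[Q(γ) : Q] = 4 (equivalently, Q(γ) = Q(√282, √65))

Obviously Q(γ) ⊆ Q(√282, √65), and [Q(√282, √65):Q] = 4 (since 282, 65 are distinct squarefree integers > 1 with 18330 not a perfect square). To show equality we compute the minimal polynomial of γ. From γ = √282 + √65: γ^2 = 282 + 2√(18330) + 65 = 347 + 2√(18330), so γ^2 - 347 = 2√(18330); squaring, (γ^2 - 347)^2 = 4·18330, i.e. γ^4 - 694γ^2 + 120409 - 73320 = 0, i.e. γ^4 - 694γ^2 + 47089 = 0. So γ is a root of x^4 - 694x^2 + 47089. This polynomial is irreducible over Q: it has no rational root (each ±√282 ± √65 is irrational), and any factorization into two quadratics over Q would force √(18330) ∈ Q (pairing opposite roots) or √282, √65 ∈ Q (other pairings), all impossible. Hence [Q(γ):Q] = 4 = [Q(√282, √65):Q], so Q(γ) = Q(√282, √65).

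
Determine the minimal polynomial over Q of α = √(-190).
m_α(x) = x^2 + 190

α satisfies α^2 + 190 = 0, so x^2 + 190 annihilates α. Since d = -190 is squarefree and ≠ 1, it is not a perfect square in Q, so x^2 + 190 has no rational root and is therefore irreducible over Q (a degree-2 polynomial over a field is irreducible iff it has no root). Hence m_α(x) = x^2 + 190.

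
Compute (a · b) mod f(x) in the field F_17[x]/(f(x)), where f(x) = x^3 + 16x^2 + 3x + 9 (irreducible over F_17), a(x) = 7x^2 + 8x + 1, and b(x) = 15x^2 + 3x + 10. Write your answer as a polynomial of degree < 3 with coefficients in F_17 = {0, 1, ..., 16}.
a · b ≡ 6x^2 + 15x + 6 (mod f(x))

Multiply in F_17[x]: a(x)·b(x) = (7x^2 + 8x + 1)·(15x^2 + 3x + 10) = 3x^4 + 5x^3 + 7x^2 + 15x + 10. This has degree ≥ 3, so divide by f(x) over F_17: 3x^4 + 5x^3 + 7x^2 + 15x + 10 = (3x + 8)·(x^3 + 16x^2 + 3x + 9) + (6x^2 + 15x + 6). Hence a·b ≡ 6x^2 + 15x + 6 (mod f). (F_17[x]/(f) is a field with 17^3 = 4913 elements since f is irreducible of degree 3.)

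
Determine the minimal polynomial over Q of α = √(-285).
m_α(x) = x^2 + 285

α satisfies α^2 + 285 = 0, so x^2 + 285 annihilates α. Since d = -285 is squarefree and ≠ 1, it is not a perfect square in Q, so x^2 + 285 has no rational root and is therefore irreducible over Q (a degree-2 polynomial over a field is irreducible iff it has no root). Hence m_α(x) = x^2 + 285.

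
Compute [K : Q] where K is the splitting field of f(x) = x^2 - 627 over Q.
[K : Q] = 2

f(x) = x^2 - 627 factors as (x - √627)(x + √627). The splitting field is K = Q(√627). Since 627 is squarefree and > 1, it is not a perfect square, so x^2 - 627 is irreducible over Q and [Q(√627) : Q] = 2. Hence [K : Q] = 2.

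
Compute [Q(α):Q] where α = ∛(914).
[Q(α):Q] = 3

The minimal polynomial of α is x^3 - 914, irreducible over Q since 914 is not a perfect cube (so x^3 - 914 has no rational root). Hence [Q(α):Q] = deg(m_α) = 3.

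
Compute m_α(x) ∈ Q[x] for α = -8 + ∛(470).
m_α(x) = x^3 + 24x^2 + 192x + 42

Set β = α + 8 = ∛(470), so β^3 = 470. Then (α + 8)^3 - 470 = 0, i.e. α is a root of g(x) = (x + 8)^3 - 470 = x^3 + 24x^2 + 192x + 42. Since g(x) = h(x + 8) where h(x) = x^3 - 470, and h is irreducible over Q (because 470 is not a perfect cube, so h has no rational root, and a monic cubic with no rational root is irreducible), g is also irreducible (irreducibility is preserved under the substitution x → x + 8). Hence m_α(x) = x^3 + 24x^2 + 192x + 42.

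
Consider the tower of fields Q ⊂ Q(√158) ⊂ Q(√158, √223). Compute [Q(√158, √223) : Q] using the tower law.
[Q(√158, √223) : Q] = 4

[Q(√158):Q] = 2 (min poly x^2 - 158, irreducible since 158 is squarefree > 1). For the top step, suppose √223 ∈ Q(√158), say √223 = c + d√158 with c, d ∈ Q. Squaring: 223 = c^2 + 158d^2 + 2cd√158. Since √158 ∉ Q this forces 2cd = 0. If d = 0 then √223 = c ∈ Q, contradicting 223 squarefree > 1. If c = 0 then 223 = 158d^2, so 158·223 = (158d)^2 is a perfect square in Q — but 158·223 = 35234 is not a perfect square (since 158 and 223 are distinct squarefree integers). Contradiction. Hence √223 ∉ Q(√158), so x^2 - 223 stays irreducible over Q(√158) and [Q(√158, √223) : Q(√158)] = 2. By the tower law, [Q(√158, √223) : Q] = 2 · 2 = 4.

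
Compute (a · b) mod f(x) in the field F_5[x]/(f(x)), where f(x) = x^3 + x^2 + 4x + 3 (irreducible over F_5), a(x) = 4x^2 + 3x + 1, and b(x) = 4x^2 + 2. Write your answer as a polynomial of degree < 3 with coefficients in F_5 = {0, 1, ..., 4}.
a · b ≡ 2x^2 + 4x + 4 (mod f(x))

Multiply in F_5[x]: a(x)·b(x) = (4x^2 + 3x + 1)·(4x^2 + 2) = x^4 + 2x^3 + 2x^2 + x + 2. This has degree ≥ 3, so divide by f(x) over F_5: x^4 + 2x^3 + 2x^2 + x + 2 = (x + 1)·(x^3 + x^2 + 4x + 3) + (2x^2 + 4x + 4). Hence a·b ≡ 2x^2 + 4x + 4 (mod f). (F_5[x]/(f) is a field with 5^3 = 125 elements since f is irreducible of degree 3.)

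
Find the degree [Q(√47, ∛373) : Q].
[Q(√47, ∛373) : Q] = 6

Let L = Q(√47, ∛373). Since Q(√47) ⊂ L and [Q(√47):Q] = 2, the tower law gives 2 | [L:Q]. Likewise Q(∛373) ⊂ L with [Q(∛373):Q] = 3 (because 373 is not a perfect cube), so 3 | [L:Q]. As gcd(2,3) = 1, [L:Q] is divisible by 6. Conversely L is generated over Q by √47 and ∛373, so [L:Q] ≤ 2·3 = 6. Therefore [Q(√47, ∛373) : Q] = 6.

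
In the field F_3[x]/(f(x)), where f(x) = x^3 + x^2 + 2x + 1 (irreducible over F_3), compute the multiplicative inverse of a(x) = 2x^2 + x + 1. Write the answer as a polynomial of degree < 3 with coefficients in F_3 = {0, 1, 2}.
a(x)^(-1) ≡ 2x^2 + 2x (mod f(x))

Since f is irreducible over F_3, F_3[x]/(f) is a field and a(x) ≠ 0 has an inverse. Apply the extended Euclidean algorithm to f(x) and a(x) in F_3[x]: f(x) = (2x + 1)·a(x) + (2x);  a(x) = (x + 2)·(2x) + (1). The last nonzero remainder is the constant 1 = gcd(f, a) in F_3. Back-substituting through the division chain expresses 1 = s(x)·a(x) + t(x)·f(x) with s(x) ≡ 2x^2 + 2x (mod f), so a(x)^(-1) ≡ s(x) = 2x^2 + 2x (mod f). Check: (2x^2 + x + 1)·(2x^2 + 2x) = x^4 + x^2 + 2x ≡ 1 (mod x^3 + x^2 + 2x + 1).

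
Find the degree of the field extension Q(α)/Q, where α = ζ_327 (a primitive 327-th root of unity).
[Q(α):Q] = 216

The minimal polynomial of ζ_327 over Q is the 327-th cyclotomic polynomial Φ_327(x), which is irreducible over Q and has degree φ(327) = 216. Hence [Q(α):Q] = φ(327) = 216.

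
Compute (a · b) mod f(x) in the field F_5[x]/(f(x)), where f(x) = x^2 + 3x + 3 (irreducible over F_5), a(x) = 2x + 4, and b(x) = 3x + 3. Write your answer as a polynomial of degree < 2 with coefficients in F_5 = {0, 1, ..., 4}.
a · b ≡ 4 (mod f(x))

Multiply in F_5[x]: a(x)·b(x) = (2x + 4)·(3x + 3) = x^2 + 3x + 2. This has degree ≥ 2, so divide by f(x) over F_5: x^2 + 3x + 2 = (1)·(x^2 + 3x + 3) + (4). Hence a·b ≡ 4 (mod f). (F_5[x]/(f) is a field with 5^2 = 25 elements since f is irreducible of degree 2.)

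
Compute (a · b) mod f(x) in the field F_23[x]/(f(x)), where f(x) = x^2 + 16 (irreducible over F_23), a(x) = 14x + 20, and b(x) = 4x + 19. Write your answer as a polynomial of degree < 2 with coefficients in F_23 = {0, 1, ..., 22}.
a · b ≡ x + 13 (mod f(x))

Multiply in F_23[x]: a(x)·b(x) = (14x + 20)·(4x + 19) = 10x^2 + x + 12. This has degree ≥ 2, so divide by f(x) over F_23: 10x^2 + x + 12 = (10)·(x^2 + 16) + (x + 13). Hence a·b ≡ x + 13 (mod f). (F_23[x]/(f) is a field with 23^2 = 529 elements since f is irreducible of degree 2.)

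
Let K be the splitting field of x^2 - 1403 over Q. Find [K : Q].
[K : Q] = 2

f(x) = x^2 - 1403 factors as (x - √1403)(x + √1403). The splitting field is K = Q(√1403). Since 1403 is squarefree and > 1, it is not a perfect square, so x^2 - 1403 is irreducible over Q and [Q(√1403) : Q] = 2. Hence [K : Q] = 2.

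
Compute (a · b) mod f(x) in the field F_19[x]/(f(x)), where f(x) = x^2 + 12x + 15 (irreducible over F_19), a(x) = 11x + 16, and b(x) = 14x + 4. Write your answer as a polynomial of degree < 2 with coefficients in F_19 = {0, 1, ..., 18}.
a · b ≡ 16x + 15 (mod f(x))

Multiply in F_19[x]: a(x)·b(x) = (11x + 16)·(14x + 4) = 2x^2 + 2x + 7. This has degree ≥ 2, so divide by f(x) over F_19: 2x^2 + 2x + 7 = (2)·(x^2 + 12x + 15) + (16x + 15). Hence a·b ≡ 16x + 15 (mod f). (F_19[x]/(f) is a field with 19^2 = 361 elements since f is irreducible of degree 2.)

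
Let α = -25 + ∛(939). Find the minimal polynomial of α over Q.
m_α(x) = x^3 + 75x^2 + 1875x + 14686

Set β = α + 25 = ∛(939), so β^3 = 939. Then (α + 25)^3 - 939 = 0, i.e. α is a root of g(x) = (x + 25)^3 - 939 = x^3 + 75x^2 + 1875x + 14686. Since g(x) = h(x + 25) where h(x) = x^3 - 939, and h is irreducible over Q (because 939 is not a perfect cube, so h has no rational root, and a monic cubic with no rational root is irreducible), g is also irreducible (irreducibility is preserved under the substitution x → x + 25). Hence m_α(x) = x^3 + 75x^2 + 1875x + 14686.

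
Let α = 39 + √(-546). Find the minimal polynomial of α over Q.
m_α(x) = x^2 - 78x + 2067

From α - 39 = √(-546), squaring gives (α - 39)^2 = -546, i.e. α^2 - 78α + 1521 = -546, so α^2 - 78α + 2067 = 0. The discriminant of x^2 - 78x + 2067 is (-78)^2 - 4·(2067) = 6084 - 8268 = -2184, and 4·(-546) is not a perfect square in Q since -546 is squarefree and ≠ 1. Hence x^2 - 78x + 2067 is irreducible over Q and is the minimal polynomial of α.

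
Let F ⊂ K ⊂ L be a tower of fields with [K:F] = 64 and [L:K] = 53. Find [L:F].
[L:F] = 3392

The tower law says that for any tower of field extensions F ⊂ K ⊂ L with finite degrees, [L:F] = [L:K] · [K:F]. Here this gives [L:F] = 53 · 64 = 3392.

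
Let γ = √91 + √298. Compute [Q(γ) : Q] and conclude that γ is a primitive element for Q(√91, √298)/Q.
[Q(γ) : Q] = 4 (equivalently, Q(γ) = Q(√91, √298))

Obviously Q(γ) ⊆ Q(√91, √298), and [Q(√91, √298):Q] = 4 (since 91, 298 are distinct squarefree integers > 1 with 27118 not a perfect square). To show equality we compute the minimal polynomial of γ. From γ = √91 + √298: γ^2 = 91 + 2√(27118) + 298 = 389 + 2√(27118), so γ^2 - 389 = 2√(27118); squaring, (γ^2 - 389)^2 = 4·27118, i.e. γ^4 - 778γ^2 + 151321 - 108472 = 0, i.e. γ^4 - 778γ^2 + 42849 = 0. So γ is a root of x^4 - 778x^2 + 42849. This polynomial is irreducible over Q: it has no rational root (each ±√91 ± √298 is irrational), and any factorization into two quadratics over Q would force √(27118) ∈ Q (pairing opposite roots) or √91, √298 ∈ Q (other pairings), all impossible. Hence [Q(γ):Q] = 4 = [Q(√91, √298):Q], so Q(γ) = Q(√91, √298).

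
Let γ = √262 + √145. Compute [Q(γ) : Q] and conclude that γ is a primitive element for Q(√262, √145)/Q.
[Q(γ) : Q] = 4 (equivalently, Q(γ) = Q(√262, √145))

Obviously Q(γ) ⊆ Q(√262, √145), and [Q(√262, √145):Q] = 4 (since 262, 145 are distinct squarefree integers > 1 with 37990 not a perfect square). To show equality we compute the minimal polynomial of γ. From γ = √262 + √145: γ^2 = 262 + 2√(37990) + 145 = 407 + 2√(37990), so γ^2 - 407 = 2√(37990); squaring, (γ^2 - 407)^2 = 4·37990, i.e. γ^4 - 814γ^2 + 165649 - 151960 = 0, i.e. γ^4 - 814γ^2 + 13689 = 0. So γ is a root of x^4 - 814x^2 + 13689. This polynomial is irreducible over Q: it has no rational root (each ±√262 ± √145 is irrational), and any factorization into two quadratics over Q would force √(37990) ∈ Q (pairing opposite roots) or √262, √145 ∈ Q (other pairings), all impossible. Hence [Q(γ):Q] = 4 = [Q(√262, √145):Q], so Q(γ) = Q(√262, √145).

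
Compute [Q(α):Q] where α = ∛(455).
[Q(α):Q] = 3

The minimal polynomial of α is x^3 - 455, irreducible over Q since 455 is not a perfect cube (so x^3 - 455 has no rational root). Hence [Q(α):Q] = deg(m_α) = 3.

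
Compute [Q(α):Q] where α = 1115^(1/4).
[Q(α):Q] = 4

α is a root of x^4 - 1115. By Eisenstein's criterion at the prime p = 5 (which divides the constant term 1115 but p^2 = 25 does not, since 1115 is squarefree), x^4 - 1115 is irreducible over Q. Hence [Q(α):Q] = 4.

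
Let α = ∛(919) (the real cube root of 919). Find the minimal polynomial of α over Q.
m_α(x) = x^3 - 919

α satisfies α^3 = 919, so x^3 - 919 annihilates α. By the rational root test, a rational root p/q (in lowest terms) of x^3 - 919 would satisfy p^3 = 919 q^3, forcing q = 1 and p^3 = 919; but 919 is not a perfect cube, contradiction. A monic cubic over Q with no rational root is irreducible (any nontrivial factorization would include a linear factor). Hence x^3 - 919 is the minimal polynomial of α, and in particular [Q(α):Q] = 3.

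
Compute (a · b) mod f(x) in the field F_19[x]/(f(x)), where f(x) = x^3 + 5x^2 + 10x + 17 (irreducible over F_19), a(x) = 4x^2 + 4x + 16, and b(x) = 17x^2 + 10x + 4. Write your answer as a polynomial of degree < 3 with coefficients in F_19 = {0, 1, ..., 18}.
a · b ≡ 10x^2 + 10x + 18 (mod f(x))

Multiply in F_19[x]: a(x)·b(x) = (4x^2 + 4x + 16)·(17x^2 + 10x + 4) = 11x^4 + 13x^3 + 5x^2 + 5x + 7. This has degree ≥ 3, so divide by f(x) over F_19: 11x^4 + 13x^3 + 5x^2 + 5x + 7 = (11x + 15)·(x^3 + 5x^2 + 10x + 17) + (10x^2 + 10x + 18). Hence a·b ≡ 10x^2 + 10x + 18 (mod f). (F_19[x]/(f) is a field with 19^3 = 6859 elements since f is irreducible of degree 3.)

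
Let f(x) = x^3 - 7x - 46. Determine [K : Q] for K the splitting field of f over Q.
[K : Q] = 6

By the rational root test, any rational root of the monic integer polynomial f(x) = x^3 - 7x - 46 must be an integer dividing the constant term -46, i.e. one of ±{1, 2, 23, 46}. Evaluating: f(1) = -52, f(-1) = -40, f(2) = -52, f(-2) = -40, f(23) = 11960, f(-23) = -12052, f(46) = 96968, f(-46) = -97060; none is 0, so f has no rational root and is therefore irreducible over Q (a cubic with no linear factor over a field is irreducible). For an irreducible cubic, the Galois group is A_3 or S_3 according as the discriminant disc(f) = -4a^3 - 27b^2 = -4·(-7)^3 - 27·(-46)^2 = -55760 is or is not a square in Q. Here disc(f) = -55760 is not a perfect square in Q, so the Galois group of f over Q is not contained in A_3 and must be all of S_3. The splitting field has degree |S_3| = 6 over Q, so [K : Q] = 6.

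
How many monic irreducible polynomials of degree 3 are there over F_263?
There are 6063728 monic irreducible polynomials of degree 3 over F_263

Each element of F_{263^3} that lies in no proper subfield is a root of exactly one monic irreducible of degree 3 over F_263, and each such polynomial has 3 distinct roots in F_{263^3}. By Möbius inversion the count is N_263(3) = (1/3) Σ_{d|3} μ(3/d) · 263^d = (1/3)(μ(3)·263^1 + μ(1)·263^3) = 18191184/3 = 6063728.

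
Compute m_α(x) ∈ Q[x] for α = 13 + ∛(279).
m_α(x) = x^3 - 39x^2 + 507x - 2476

Set β = α - 13 = ∛(279), so β^3 = 279. Then (α - 13)^3 - 279 = 0, i.e. α is a root of g(x) = (x - 13)^3 - 279 = x^3 - 39x^2 + 507x - 2476. Since g(x) = h(x - 13) where h(x) = x^3 - 279, and h is irreducible over Q (because 279 is not a perfect cube, so h has no rational root, and a monic cubic with no rational root is irreducible), g is also irreducible (irreducibility is preserved under the substitution x → x - 13). Hence m_α(x) = x^3 - 39x^2 + 507x - 2476.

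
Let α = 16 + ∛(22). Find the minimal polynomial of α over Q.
m_α(x) = x^3 - 48x^2 + 768x - 4118

Set β = α - 16 = ∛(22), so β^3 = 22. Then (α - 16)^3 - 22 = 0, i.e. α is a root of g(x) = (x - 16)^3 - 22 = x^3 - 48x^2 + 768x - 4118. Since g(x) = h(x - 16) where h(x) = x^3 - 22, and h is irreducible over Q (because 22 is not a perfect cube, so h has no rational root, and a monic cubic with no rational root is irreducible), g is also irreducible (irreducibility is preserved under the substitution x → x - 16). Hence m_α(x) = x^3 - 48x^2 + 768x - 4118.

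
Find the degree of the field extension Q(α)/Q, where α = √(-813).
[Q(α):Q] = 2

[Q(α):Q] equals the degree of the minimal polynomial of α. Here α^2 = -813 and x^2 + 813 is irreducible (d = -813 is squarefree, ≠ 1, hence not a square), so deg(m_α) = 2. Thus [Q(α):Q] = 2.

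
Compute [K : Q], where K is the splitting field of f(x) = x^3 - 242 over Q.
[K : Q] = 6

The roots of x^3 - 242 are ∛242, ω∛242, ω^2∛242 where ω = e^(2πi/3) is a primitive cube root of unity, so K = Q(∛242, ω). Now [Q(∛242):Q] = 3 (since 242 is not a perfect cube, x^3 - 242 is irreducible) and [Q(ω):Q] = 2. Both 2 and 3 divide [K:Q], and [K:Q] ≤ 3·2 = 6, so [K:Q] = 6. (Equivalently: Q(∛242) ⊂ R but ω ∉ R, so [K : Q(∛242)] = 2.)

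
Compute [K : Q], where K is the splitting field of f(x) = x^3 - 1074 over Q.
[K : Q] = 6

The roots of x^3 - 1074 are ∛1074, ω∛1074, ω^2∛1074 where ω = e^(2πi/3) is a primitive cube root of unity, so K = Q(∛1074, ω). Now [Q(∛1074):Q] = 3 (since 1074 is not a perfect cube, x^3 - 1074 is irreducible) and [Q(ω):Q] = 2. Both 2 and 3 divide [K:Q], and [K:Q] ≤ 3·2 = 6, so [K:Q] = 6. (Equivalently: Q(∛1074) ⊂ R but ω ∉ R, so [K : Q(∛1074)] = 2.)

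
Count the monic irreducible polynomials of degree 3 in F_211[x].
There are 3131240 monic irreducible polynomials of degree 3 over F_211

Each element of F_{211^3} that lies in no proper subfield is a root of exactly one monic irreducible of degree 3 over F_211, and each such polynomial has 3 distinct roots in F_{211^3}. By Möbius inversion the count is N_211(3) = (1/3) Σ_{d|3} μ(3/d) · 211^d = (1/3)(μ(3)·211^1 + μ(1)·211^3) = 9393720/3 = 3131240.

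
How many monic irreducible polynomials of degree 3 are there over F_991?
There are 324413760 monic irreducible polynomials of degree 3 over F_991

Each element of F_{991^3} that lies in no proper subfield is a root of exactly one monic irreducible of degree 3 over F_991, and each such polynomial has 3 distinct roots in F_{991^3}. By Möbius inversion the count is N_991(3) = (1/3) Σ_{d|3} μ(3/d) · 991^d = (1/3)(μ(3)·991^1 + μ(1)·991^3) = 973241280/3 = 324413760.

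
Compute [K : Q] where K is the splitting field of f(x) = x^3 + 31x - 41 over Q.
[K : Q] = 6

By the rational root test, any rational root of the monic integer polynomial f(x) = x^3 + 31x - 41 must be an integer dividing the constant term -41, i.e. one of ±{1, 41}. Evaluating: f(1) = -9, f(-1) = -73, f(41) = 70151, f(-41) = -70233; none is 0, so f has no rational root and is therefore irreducible over Q (a cubic with no linear factor over a field is irreducible). For an irreducible cubic, the Galois group is A_3 or S_3 according as the discriminant disc(f) = -4a^3 - 27b^2 = -4·(31)^3 - 27·(-41)^2 = -164551 is or is not a square in Q. Here disc(f) = -164551 is not a perfect square in Q, so the Galois group of f over Q is not contained in A_3 and must be all of S_3. The splitting field has degree |S_3| = 6 over Q, so [K : Q] = 6.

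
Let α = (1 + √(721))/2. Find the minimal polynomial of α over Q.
m_α(x) = x^2 - x - 180

From 2α - 1 = √(721), squaring gives (2α - 1)^2 = 721, i.e. 4α^2 - 4α + 1 = 721, so α^2 - α + (1 - 721)/4 = 0. Since 721 ≡ 1 (mod 4), (1 - 721)/4 = -180 ∈ Z. The polynomial x^2 - x - 180 has discriminant 1 - 4·(-180) = 721, which is not a perfect square in Q (d = 721 is squarefree and ≠ 1), so x^2 - x - 180 is irreducible over Q. It is the minimal polynomial of α.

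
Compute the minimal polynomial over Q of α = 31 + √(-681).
m_α(x) = x^2 - 62x + 1642

From α - 31 = √(-681), squaring gives (α - 31)^2 = -681, i.e. α^2 - 62α + 961 = -681, so α^2 - 62α + 1642 = 0. The discriminant of x^2 - 62x + 1642 is (-62)^2 - 4·(1642) = 3844 - 6568 = -2724, and 4·(-681) is not a perfect square in Q since -681 is squarefree and ≠ 1. Hence x^2 - 62x + 1642 is irreducible over Q and is the minimal polynomial of α.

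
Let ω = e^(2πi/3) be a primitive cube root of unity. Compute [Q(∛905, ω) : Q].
[Q(∛905, ω) : Q] = 6

[Q(∛905):Q] = 3 (min poly x^3 - 905, irreducible since 905 is not a perfect cube). [Q(ω):Q] = 2 (min poly x^2 + x + 1). Since Q(∛905) ⊂ R and ω ∉ R, we have ω ∉ Q(∛905), so x^2 + x + 1 remains irreducible over Q(∛905) and [Q(∛905, ω) : Q(∛905)] = 2. By the tower law, [Q(∛905, ω) : Q] = 3 · 2 = 6. (In fact Q(∛905, ω) is the splitting field of x^3 - 905 over Q.)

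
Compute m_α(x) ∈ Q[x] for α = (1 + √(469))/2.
m_α(x) = x^2 - x - 117

From 2α - 1 = √(469), squaring gives (2α - 1)^2 = 469, i.e. 4α^2 - 4α + 1 = 469, so α^2 - α + (1 - 469)/4 = 0. Since 469 ≡ 1 (mod 4), (1 - 469)/4 = -117 ∈ Z. The polynomial x^2 - x - 117 has discriminant 1 - 4·(-117) = 469, which is not a perfect square in Q (d = 469 is squarefree and ≠ 1), so x^2 - x - 117 is irreducible over Q. It is the minimal polynomial of α.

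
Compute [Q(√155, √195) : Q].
[Q(√155, √195) : Q] = 4

[Q(√155):Q] = 2 (min poly x^2 - 155, irreducible since 155 is squarefree > 1). For the top step, suppose √195 ∈ Q(√155), say √195 = c + d√155 with c, d ∈ Q. Squaring: 195 = c^2 + 155d^2 + 2cd√155. Since √155 ∉ Q this forces 2cd = 0. If d = 0 then √195 = c ∈ Q, contradicting 195 squarefree > 1. If c = 0 then 195 = 155d^2, so 155·195 = (155d)^2 is a perfect square in Q — but 155·195 = 30225 is not a perfect square (since 155 and 195 are distinct squarefree integers). Contradiction. Hence √195 ∉ Q(√155), so x^2 - 195 stays irreducible over Q(√155) and [Q(√155, √195) : Q(√155)] = 2. By the tower law, [Q(√155, √195) : Q] = 2 · 2 = 4.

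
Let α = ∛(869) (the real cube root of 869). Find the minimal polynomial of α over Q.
m_α(x) = x^3 - 869

α satisfies α^3 = 869, so x^3 - 869 annihilates α. By the rational root test, a rational root p/q (in lowest terms) of x^3 - 869 would satisfy p^3 = 869 q^3, forcing q = 1 and p^3 = 869; but 869 is not a perfect cube, contradiction. A monic cubic over Q with no rational root is irreducible (any nontrivial factorization would include a linear factor). Hence x^3 - 869 is the minimal polynomial of α, and in particular [Q(α):Q] = 3.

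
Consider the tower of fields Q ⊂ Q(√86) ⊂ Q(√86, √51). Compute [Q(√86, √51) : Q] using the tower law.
[Q(√86, √51) : Q] = 4

[Q(√86):Q] = 2 (min poly x^2 - 86, irreducible since 86 is squarefree > 1). For the top step, suppose √51 ∈ Q(√86), say √51 = c + d√86 with c, d ∈ Q. Squaring: 51 = c^2 + 86d^2 + 2cd√86. Since √86 ∉ Q this forces 2cd = 0. If d = 0 then √51 = c ∈ Q, contradicting 51 squarefree > 1. If c = 0 then 51 = 86d^2, so 86·51 = (86d)^2 is a perfect square in Q — but 86·51 = 4386 is not a perfect square (since 86 and 51 are distinct squarefree integers). Contradiction. Hence √51 ∉ Q(√86), so x^2 - 51 stays irreducible over Q(√86) and [Q(√86, √51) : Q(√86)] = 2. By the tower law, [Q(√86, √51) : Q] = 2 · 2 = 4.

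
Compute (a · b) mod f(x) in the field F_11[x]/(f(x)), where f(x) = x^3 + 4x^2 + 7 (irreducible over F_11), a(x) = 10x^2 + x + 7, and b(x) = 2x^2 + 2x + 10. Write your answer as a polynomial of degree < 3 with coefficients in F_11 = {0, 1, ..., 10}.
a · b ≡ 7x^2 + 5x + 3 (mod f(x))

Multiply in F_11[x]: a(x)·b(x) = (10x^2 + x + 7)·(2x^2 + 2x + 10) = 9x^4 + 6x^2 + 2x + 4. This has degree ≥ 3, so divide by f(x) over F_11: 9x^4 + 6x^2 + 2x + 4 = (9x + 8)·(x^3 + 4x^2 + 7) + (7x^2 + 5x + 3). Hence a·b ≡ 7x^2 + 5x + 3 (mod f). (F_11[x]/(f) is a field with 11^3 = 1331 elements since f is irreducible of degree 3.)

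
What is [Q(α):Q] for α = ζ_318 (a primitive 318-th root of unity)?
[Q(α):Q] = 104

The minimal polynomial of ζ_318 over Q is the 318-th cyclotomic polynomial Φ_318(x), which is irreducible over Q and has degree φ(318) = 104. Hence [Q(α):Q] = φ(318) = 104.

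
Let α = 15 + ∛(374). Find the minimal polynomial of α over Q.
m_α(x) = x^3 - 45x^2 + 675x - 3749

Set β = α - 15 = ∛(374), so β^3 = 374. Then (α - 15)^3 - 374 = 0, i.e. α is a root of g(x) = (x - 15)^3 - 374 = x^3 - 45x^2 + 675x - 3749. Since g(x) = h(x - 15) where h(x) = x^3 - 374, and h is irreducible over Q (because 374 is not a perfect cube, so h has no rational root, and a monic cubic with no rational root is irreducible), g is also irreducible (irreducibility is preserved under the substitution x → x - 15). Hence m_α(x) = x^3 - 45x^2 + 675x - 3749.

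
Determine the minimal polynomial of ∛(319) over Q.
m_α(x) = x^3 - 319

α satisfies α^3 = 319, so x^3 - 319 annihilates α. By the rational root test, a rational root p/q (in lowest terms) of x^3 - 319 would satisfy p^3 = 319 q^3, forcing q = 1 and p^3 = 319; but 319 is not a perfect cube, contradiction. A monic cubic over Q with no rational root is irreducible (any nontrivial factorization would include a linear factor). Hence x^3 - 319 is the minimal polynomial of α, and in particular [Q(α):Q] = 3.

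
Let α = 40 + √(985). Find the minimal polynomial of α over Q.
m_α(x) = x^2 - 80x + 615

From α - 40 = √(985), squaring gives (α - 40)^2 = 985, i.e. α^2 - 80α + 1600 = 985, so α^2 - 80α + 615 = 0. The discriminant of x^2 - 80x + 615 is (-80)^2 - 4·(615) = 6400 - 2460 = 3940, and 4·(985) is not a perfect square in Q since 985 is squarefree and ≠ 1. Hence x^2 - 80x + 615 is irreducible over Q and is the minimal polynomial of α.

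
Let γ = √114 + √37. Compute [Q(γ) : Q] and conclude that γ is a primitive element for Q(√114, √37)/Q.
[Q(γ) : Q] = 4 (equivalently, Q(γ) = Q(√114, √37))

Obviously Q(γ) ⊆ Q(√114, √37), and [Q(√114, √37):Q] = 4 (since 114, 37 are distinct squarefree integers > 1 with 4218 not a perfect square). To show equality we compute the minimal polynomial of γ. From γ = √114 + √37: γ^2 = 114 + 2√(4218) + 37 = 151 + 2√(4218), so γ^2 - 151 = 2√(4218); squaring, (γ^2 - 151)^2 = 4·4218, i.e. γ^4 - 302γ^2 + 22801 - 16872 = 0, i.e. γ^4 - 302γ^2 + 5929 = 0. So γ is a root of x^4 - 302x^2 + 5929. This polynomial is irreducible over Q: it has no rational root (each ±√114 ± √37 is irrational), and any factorization into two quadratics over Q would force √(4218) ∈ Q (pairing opposite roots) or √114, √37 ∈ Q (other pairings), all impossible. Hence [Q(γ):Q] = 4 = [Q(√114, √37):Q], so Q(γ) = Q(√114, √37).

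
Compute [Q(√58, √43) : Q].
[Q(√58, √43) : Q] = 4

[Q(√58):Q] = 2 (min poly x^2 - 58, irreducible since 58 is squarefree > 1). For the top step, suppose √43 ∈ Q(√58), say √43 = c + d√58 with c, d ∈ Q. Squaring: 43 = c^2 + 58d^2 + 2cd√58. Since √58 ∉ Q this forces 2cd = 0. If d = 0 then √43 = c ∈ Q, contradicting 43 squarefree > 1. If c = 0 then 43 = 58d^2, so 58·43 = (58d)^2 is a perfect square in Q — but 58·43 = 2494 is not a perfect square (since 58 and 43 are distinct squarefree integers). Contradiction. Hence √43 ∉ Q(√58), so x^2 - 43 stays irreducible over Q(√58) and [Q(√58, √43) : Q(√58)] = 2. By the tower law, [Q(√58, √43) : Q] = 2 · 2 = 4.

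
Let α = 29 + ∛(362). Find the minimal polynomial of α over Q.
m_α(x) = x^3 - 87x^2 + 2523x - 24751

Set β = α - 29 = ∛(362), so β^3 = 362. Then (α - 29)^3 - 362 = 0, i.e. α is a root of g(x) = (x - 29)^3 - 362 = x^3 - 87x^2 + 2523x - 24751. Since g(x) = h(x - 29) where h(x) = x^3 - 362, and h is irreducible over Q (because 362 is not a perfect cube, so h has no rational root, and a monic cubic with no rational root is irreducible), g is also irreducible (irreducibility is preserved under the substitution x → x - 29). Hence m_α(x) = x^3 - 87x^2 + 2523x - 24751.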